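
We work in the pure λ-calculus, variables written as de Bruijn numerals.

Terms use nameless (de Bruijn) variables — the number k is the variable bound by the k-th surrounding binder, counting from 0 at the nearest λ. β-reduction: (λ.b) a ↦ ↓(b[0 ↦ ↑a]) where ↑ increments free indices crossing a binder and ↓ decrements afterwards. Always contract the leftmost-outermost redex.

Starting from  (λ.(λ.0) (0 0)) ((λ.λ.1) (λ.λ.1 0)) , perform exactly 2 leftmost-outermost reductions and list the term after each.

Answer: after 2 steps: (λ.λ.1) (λ.λ.1 0) ((λ.λ.1) (λ.λ.1 0))

Working:
  start: (λ.(λ.0) (0 0)) ((λ.λ.1) (λ.λ.1 0))
  [1] (λ.0) ((λ.λ.1) (λ.λ.1 0) ((λ.λ.1) (λ.λ.1 0)))
  [2] (λ.λ.1) (λ.λ.1 0) ((λ.λ.1) (λ.λ.1 0))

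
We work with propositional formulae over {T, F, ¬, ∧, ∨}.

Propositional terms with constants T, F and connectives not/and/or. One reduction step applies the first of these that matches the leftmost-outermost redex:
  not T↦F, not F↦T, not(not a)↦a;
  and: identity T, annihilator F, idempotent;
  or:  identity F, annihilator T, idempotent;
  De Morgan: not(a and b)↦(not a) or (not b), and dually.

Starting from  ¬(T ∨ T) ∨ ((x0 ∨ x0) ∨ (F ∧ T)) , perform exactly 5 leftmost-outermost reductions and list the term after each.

  start: ¬(T ∨ T) ∨ ((x0 ∨ x0) ∨ (F ∧ T))
  →1  (¬T ∧ ¬T) ∨ ((x0 ∨ x0) ∨ (F ∧ T))
  →2  ¬T ∨ ((x0 ∨ x0) ∨ (F ∧ T))
  →3  F ∨ ((x0 ∨ x0) ∨ (F ∧ T))
  →4  (x0 ∨ x0) ∨ (F ∧ T)
  →5  x0 ∨ (F ∧ T)

Answer: after 5 steps: x0 ∨ (F ∧ T)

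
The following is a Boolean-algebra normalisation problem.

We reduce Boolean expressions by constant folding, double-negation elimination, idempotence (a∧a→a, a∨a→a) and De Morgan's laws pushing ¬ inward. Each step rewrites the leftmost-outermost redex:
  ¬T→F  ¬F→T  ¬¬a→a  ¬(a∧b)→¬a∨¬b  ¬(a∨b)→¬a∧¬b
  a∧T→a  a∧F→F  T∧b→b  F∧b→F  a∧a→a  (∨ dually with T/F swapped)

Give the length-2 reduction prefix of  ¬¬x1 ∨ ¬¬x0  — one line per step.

  start: ¬¬x1 ∨ ¬¬x0
  →1  x1 ∨ ¬¬x0
  →2  x1 ∨ x0

Answer: after 2 steps: x1 ∨ x0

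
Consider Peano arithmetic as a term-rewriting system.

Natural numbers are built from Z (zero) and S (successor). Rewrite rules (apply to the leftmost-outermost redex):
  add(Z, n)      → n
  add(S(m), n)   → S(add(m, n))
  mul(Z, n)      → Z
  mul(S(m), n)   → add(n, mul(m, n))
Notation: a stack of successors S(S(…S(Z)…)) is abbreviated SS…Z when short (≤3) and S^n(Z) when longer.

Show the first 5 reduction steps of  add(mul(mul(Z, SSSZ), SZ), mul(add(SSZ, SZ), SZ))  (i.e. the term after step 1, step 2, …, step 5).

  start: add(mul(mul(Z, SSSZ), SZ), mul(add(SSZ, SZ), SZ))
  →1  add(mul(Z, SZ), mul(add(SSZ, SZ), SZ))
  →2  add(Z, mul(add(SSZ, SZ), SZ))
  →3  mul(add(SSZ, SZ), SZ)
  →4  mul(S(add(SZ, SZ)), SZ)
  →5  add(SZ, mul(add(SZ, SZ), SZ))

Answer: after 5 steps: add(SZ, mul(add(SZ, SZ), SZ))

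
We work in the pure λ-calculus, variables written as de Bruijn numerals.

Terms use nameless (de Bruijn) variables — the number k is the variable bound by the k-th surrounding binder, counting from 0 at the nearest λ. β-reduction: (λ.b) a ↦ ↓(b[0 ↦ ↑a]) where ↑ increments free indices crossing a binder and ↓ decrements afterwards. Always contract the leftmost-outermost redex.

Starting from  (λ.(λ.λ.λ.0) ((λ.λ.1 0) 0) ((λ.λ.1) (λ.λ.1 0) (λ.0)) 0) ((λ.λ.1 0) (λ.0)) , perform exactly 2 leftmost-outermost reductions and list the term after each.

  start: (λ.(λ.λ.λ.0) ((λ.λ.1 0) 0) ((λ.λ.1) (λ.λ.1 0) (λ.0)) 0) ((λ.λ.1 0) (λ.0))
  →1  (λ.λ.λ.0) ((λ.λ.1 0) ((λ.λ.1 0) (λ.0))) ((λ.λ.1) (λ.λ.1 0) (λ.0)) ((λ.λ.1 0) (λ.0))
  →2  (λ.λ.0) ((λ.λ.1) (λ.λ.1 0) (λ.0)) ((λ.λ.1 0) (λ.0))

Answer: after 2 steps: (λ.λ.0) ((λ.λ.1) (λ.λ.1 0) (λ.0)) ((λ.λ.1 0) (λ.0))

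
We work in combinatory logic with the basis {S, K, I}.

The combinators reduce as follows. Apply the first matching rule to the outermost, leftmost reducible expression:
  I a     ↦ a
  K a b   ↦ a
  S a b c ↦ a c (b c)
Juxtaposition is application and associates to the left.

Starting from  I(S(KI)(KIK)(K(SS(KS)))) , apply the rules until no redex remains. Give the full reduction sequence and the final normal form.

Answer: normal form = K(SS(KS))  (in 6 steps)

Derivation:
  start: I(S(KI)(KIK)(K(SS(KS))))
  →1  S(KI)(KIK)(K(SS(KS)))
  →2  KI(K(SS(KS)))(KIK(K(SS(KS))))
  →3  I(KIK(K(SS(KS))))
  →4  KIK(K(SS(KS)))
  →5  I(K(SS(KS)))
  →6  K(SS(KS))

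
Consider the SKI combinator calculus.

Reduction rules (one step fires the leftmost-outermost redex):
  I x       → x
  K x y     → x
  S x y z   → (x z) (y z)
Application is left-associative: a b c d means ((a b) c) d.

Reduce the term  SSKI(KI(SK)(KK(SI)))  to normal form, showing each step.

  start: SSKI(KI(SK)(KK(SI)))
  [1] SI(KI)(KI(SK)(KK(SI)))
  [2] I(KI(SK)(KK(SI)))(KI(KI(SK)(KK(SI))))
  [3] KI(SK)(KK(SI))(KI(KI(SK)(KK(SI))))
  [4] I(KK(SI))(KI(KI(SK)(KK(SI))))
  [5] KK(SI)(KI(KI(SK)(KK(SI))))
  [6] K(KI(KI(SK)(KK(SI))))
  [7] KI

Answer: normal form = KI  (in 7 steps)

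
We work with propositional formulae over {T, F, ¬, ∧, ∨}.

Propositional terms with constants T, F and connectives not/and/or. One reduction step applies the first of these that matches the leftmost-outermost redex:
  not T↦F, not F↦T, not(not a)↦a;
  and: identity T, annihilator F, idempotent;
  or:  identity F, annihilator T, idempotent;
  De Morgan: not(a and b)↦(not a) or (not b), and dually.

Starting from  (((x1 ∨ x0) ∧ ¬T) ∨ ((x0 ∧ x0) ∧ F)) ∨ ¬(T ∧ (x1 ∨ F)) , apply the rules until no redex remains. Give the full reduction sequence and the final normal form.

Answer: normal form = ¬x1  (in 11 steps)

Reduction:
  start: (((x1 ∨ x0) ∧ ¬T) ∨ ((x0 ∧ x0) ∧ F)) ∨ ¬(T ∧ (x1 ∨ F))
  step 1: (((x1 ∨ x0) ∧ F) ∨ ((x0 ∧ x0) ∧ F)) ∨ ¬(T ∧ (x1 ∨ F))
  step 2: (F ∨ ((x0 ∧ x0) ∧ F)) ∨ ¬(T ∧ (x1 ∨ F))
  step 3: ((x0 ∧ x0) ∧ F) ∨ ¬(T ∧ (x1 ∨ F))
  step 4: F ∨ ¬(T ∧ (x1 ∨ F))
  step 5: ¬(T ∧ (x1 ∨ F))
  step 6: ¬T ∨ ¬(x1 ∨ F)
  step 7: F ∨ ¬(x1 ∨ F)
  step 8: ¬(x1 ∨ F)
  step 9: ¬x1 ∧ ¬F
  step 10: ¬x1 ∧ T
  step 11: ¬x1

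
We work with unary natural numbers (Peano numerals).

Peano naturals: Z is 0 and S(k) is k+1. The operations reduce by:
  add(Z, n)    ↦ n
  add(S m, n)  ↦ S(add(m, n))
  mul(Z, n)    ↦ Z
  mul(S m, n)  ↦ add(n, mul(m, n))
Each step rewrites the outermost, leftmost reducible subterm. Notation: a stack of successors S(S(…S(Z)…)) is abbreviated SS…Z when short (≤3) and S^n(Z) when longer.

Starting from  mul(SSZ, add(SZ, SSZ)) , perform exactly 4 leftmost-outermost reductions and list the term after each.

  start: mul(SSZ, add(SZ, SSZ))
  step 1: add(add(SZ, SSZ), mul(SZ, add(SZ, SSZ)))
  step 2: add(S(add(Z, SSZ)), mul(SZ, add(SZ, SSZ)))
  step 3: S(add(add(Z, SSZ), mul(SZ, add(SZ, SSZ))))
  step 4: S(add(SSZ, mul(SZ, add(SZ, SSZ))))

Answer: after 4 steps: S(add(SSZ, mul(SZ, add(SZ, SSZ))))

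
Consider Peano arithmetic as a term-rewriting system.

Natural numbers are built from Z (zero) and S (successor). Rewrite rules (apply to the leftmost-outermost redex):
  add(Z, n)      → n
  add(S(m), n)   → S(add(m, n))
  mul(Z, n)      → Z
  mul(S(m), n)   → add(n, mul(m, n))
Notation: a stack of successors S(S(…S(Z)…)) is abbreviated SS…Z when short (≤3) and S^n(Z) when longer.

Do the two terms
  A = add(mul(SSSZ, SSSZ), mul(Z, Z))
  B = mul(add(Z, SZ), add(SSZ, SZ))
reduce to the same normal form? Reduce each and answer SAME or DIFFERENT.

Term A:
  start: add(mul(SSSZ, SSSZ), mul(Z, Z))
  step 1: add(add(SSSZ, mul(SSZ, SSSZ)), mul(Z, Z))
  step 2: add(S(add(SSZ, mul(SSZ, SSSZ))), mul(Z, Z))
  step 3: S(add(add(SSZ, mul(SSZ, SSSZ)), mul(Z, Z)))
  step 4: S(add(S(add(SZ, mul(SSZ, SSSZ))), mul(Z, Z)))
  step 5: S(S(add(add(SZ, mul(SSZ, SSSZ)), mul(Z, Z))))
  step 6: S(S(add(S(add(Z, mul(SSZ, SSSZ))), mul(Z, Z))))
  step 7: S(S(S(add(add(Z, mul(SSZ, SSSZ)), mul(Z, Z)))))
  step 8: S(S(S(add(mul(SSZ, SSSZ), mul(Z, Z)))))
  step 9: S(S(S(add(add(SSSZ, mul(SZ, SSSZ)), mul(Z, Z)))))
  step 10: S(S(S(add(S(add(SSZ, mul(SZ, SSSZ))), mul(Z, Z)))))
  step 11: S(S(S(S(add(add(SSZ, mul(SZ, SSSZ)), mul(Z, Z))))))
  step 12: S(S(S(S(add(S(add(SZ, mul(SZ, SSSZ))), mul(Z, Z))))))
  step 13: S(S(S(S(S(add(add(SZ, mul(SZ, SSSZ)), mul(Z, Z)))))))
  step 14: S(S(S(S(S(add(S(add(Z, mul(SZ, SSSZ))), mul(Z, Z)))))))
  step 15: S(S(S(S(S(S(add(add(Z, mul(SZ, SSSZ)), mul(Z, Z))))))))
  step 16: S(S(S(S(S(S(add(mul(SZ, SSSZ), mul(Z, Z))))))))
  step 17: S(S(S(S(S(S(add(add(SSSZ, mul(Z, SSSZ)), mul(Z, Z))))))))
  step 18: S(S(S(S(S(S(add(S(add(SSZ, mul(Z, SSSZ))), mul(Z, Z))))))))
  step 19: S(S(S(S(S(S(S(add(add(SSZ, mul(Z, SSSZ)), mul(Z, Z)))))))))
  step 20: S(S(S(S(S(S(S(add(S(add(SZ, mul(Z, SSSZ))), mul(Z, Z)))))))))
  step 21: S(S(S(S(S(S(S(S(add(add(SZ, mul(Z, SSSZ)), mul(Z, Z))))))))))
  step 22: S(S(S(S(S(S(S(S(add(S(add(Z, mul(Z, SSSZ))), mul(Z, Z))))))))))
  step 23: S(S(S(S(S(S(S(S(S(add(add(Z, mul(Z, SSSZ)), mul(Z, Z)))))))))))
  step 24: S(S(S(S(S(S(S(S(S(add(mul(Z, SSSZ), mul(Z, Z)))))))))))
  step 25: S(S(S(S(S(S(S(S(S(add(Z, mul(Z, Z)))))))))))
  step 26: S(S(S(S(S(S(S(S(S(mul(Z, Z))))))))))
  step 27: S^9(Z)

Term B:
  start: mul(add(Z, SZ), add(SSZ, SZ))
  step 1: mul(SZ, add(SSZ, SZ))
  step 2: add(add(SSZ, SZ), mul(Z, add(SSZ, SZ)))
  step 3: add(S(add(SZ, SZ)), mul(Z, add(SSZ, SZ)))
  step 4: S(add(add(SZ, SZ), mul(Z, add(SSZ, SZ))))
  step 5: S(add(S(add(Z, SZ)), mul(Z, add(SSZ, SZ))))
  step 6: S(S(add(add(Z, SZ), mul(Z, add(SSZ, SZ)))))
  step 7: S(S(add(SZ, mul(Z, add(SSZ, SZ)))))
  step 8: S(S(S(add(Z, mul(Z, add(SSZ, SZ))))))
  step 9: S(S(S(mul(Z, add(SSZ, SZ)))))
  step 10: SSSZ

Answer: DIFFERENT — A ⇓ S^9(Z), B ⇓ SSSZ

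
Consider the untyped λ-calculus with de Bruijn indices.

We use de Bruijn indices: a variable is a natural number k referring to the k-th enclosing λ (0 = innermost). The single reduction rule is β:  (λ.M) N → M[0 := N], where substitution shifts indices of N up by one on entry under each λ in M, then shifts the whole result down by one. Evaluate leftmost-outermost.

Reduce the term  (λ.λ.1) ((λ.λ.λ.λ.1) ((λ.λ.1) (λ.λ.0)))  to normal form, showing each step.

Answer: normal form = λ.λ.λ.λ.1  (in 2 steps)

Derivation:
  start: (λ.λ.1) ((λ.λ.λ.λ.1) ((λ.λ.1) (λ.λ.0)))
  [1] λ.(λ.λ.λ.λ.1) ((λ.λ.1) (λ.λ.0))
  [2] λ.λ.λ.λ.1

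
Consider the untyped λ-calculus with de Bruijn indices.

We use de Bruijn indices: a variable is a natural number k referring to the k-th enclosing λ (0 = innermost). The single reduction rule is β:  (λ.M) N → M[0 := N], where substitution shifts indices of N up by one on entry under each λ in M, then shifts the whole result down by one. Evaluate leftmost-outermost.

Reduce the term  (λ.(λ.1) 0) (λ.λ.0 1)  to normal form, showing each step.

  start: (λ.(λ.1) 0) (λ.λ.0 1)
  →1  (λ.λ.λ.0 1) (λ.λ.0 1)
  →2  λ.λ.0 1

Answer: normal form = λ.λ.0 1  (in 2 steps)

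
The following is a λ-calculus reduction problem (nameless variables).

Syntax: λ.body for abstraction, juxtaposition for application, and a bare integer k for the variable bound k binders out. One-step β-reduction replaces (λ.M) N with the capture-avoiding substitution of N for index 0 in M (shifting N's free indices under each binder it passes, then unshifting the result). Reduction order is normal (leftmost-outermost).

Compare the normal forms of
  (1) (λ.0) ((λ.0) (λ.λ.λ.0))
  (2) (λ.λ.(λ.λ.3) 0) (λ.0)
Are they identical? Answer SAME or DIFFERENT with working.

Term A:
  start: (λ.0) ((λ.0) (λ.λ.λ.0))
  →1  (λ.0) (λ.λ.λ.0)
  →2  λ.λ.λ.0

Term B:
  start: (λ.λ.(λ.λ.3) 0) (λ.0)
  →1  λ.(λ.λ.λ.0) 0
  →2  λ.λ.λ.0

Answer: SAME — A ⇓ λ.λ.λ.0, B ⇓ λ.λ.λ.0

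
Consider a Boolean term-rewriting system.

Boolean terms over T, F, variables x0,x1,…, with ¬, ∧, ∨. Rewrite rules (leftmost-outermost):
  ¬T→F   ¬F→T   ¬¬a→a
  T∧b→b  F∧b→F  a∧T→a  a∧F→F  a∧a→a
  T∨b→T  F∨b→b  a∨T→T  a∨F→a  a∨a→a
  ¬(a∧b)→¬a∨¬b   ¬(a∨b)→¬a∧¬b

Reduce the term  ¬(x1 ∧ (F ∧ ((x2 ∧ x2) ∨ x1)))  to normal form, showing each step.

Answer: normal form = T  (in 5 steps)

Reduction:
  start: ¬(x1 ∧ (F ∧ ((x2 ∧ x2) ∨ x1)))
  step 1: ¬x1 ∨ ¬(F ∧ ((x2 ∧ x2) ∨ x1))
  step 2: ¬x1 ∨ (¬F ∨ ¬((x2 ∧ x2) ∨ x1))
  step 3: ¬x1 ∨ (T ∨ ¬((x2 ∧ x2) ∨ x1))
  step 4: ¬x1 ∨ T
  step 5: T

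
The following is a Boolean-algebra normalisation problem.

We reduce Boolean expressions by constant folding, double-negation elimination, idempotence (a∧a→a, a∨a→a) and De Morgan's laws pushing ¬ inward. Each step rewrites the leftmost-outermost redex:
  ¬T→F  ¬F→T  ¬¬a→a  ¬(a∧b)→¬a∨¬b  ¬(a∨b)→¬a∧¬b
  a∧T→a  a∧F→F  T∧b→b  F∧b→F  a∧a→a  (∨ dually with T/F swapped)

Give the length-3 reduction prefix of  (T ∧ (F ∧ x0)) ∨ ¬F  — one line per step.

  start: (T ∧ (F ∧ x0)) ∨ ¬F
  [1] (F ∧ x0) ∨ ¬F
  [2] F ∨ ¬F
  [3] ¬F

Answer: after 3 steps: ¬F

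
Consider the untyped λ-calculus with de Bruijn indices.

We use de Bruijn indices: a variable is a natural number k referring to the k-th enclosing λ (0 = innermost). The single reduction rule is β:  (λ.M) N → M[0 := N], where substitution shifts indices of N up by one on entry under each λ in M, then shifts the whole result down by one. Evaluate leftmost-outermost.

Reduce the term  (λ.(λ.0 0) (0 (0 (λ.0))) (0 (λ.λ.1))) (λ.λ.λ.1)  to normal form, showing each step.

Answer: normal form = λ.λ.1  (in 6 steps)

Derivation:
  start: (λ.(λ.0 0) (0 (0 (λ.0))) (0 (λ.λ.1))) (λ.λ.λ.1)
  →1  (λ.0 0) ((λ.λ.λ.1) ((λ.λ.λ.1) (λ.0))) ((λ.λ.λ.1) (λ.λ.1))
  →2  (λ.λ.λ.1) ((λ.λ.λ.1) (λ.0)) ((λ.λ.λ.1) ((λ.λ.λ.1) (λ.0))) ((λ.λ.λ.1) (λ.λ.1))
  →3  (λ.λ.1) ((λ.λ.λ.1) ((λ.λ.λ.1) (λ.0))) ((λ.λ.λ.1) (λ.λ.1))
  →4  (λ.(λ.λ.λ.1) ((λ.λ.λ.1) (λ.0))) ((λ.λ.λ.1) (λ.λ.1))
  →5  (λ.λ.λ.1) ((λ.λ.λ.1) (λ.0))
  →6  λ.λ.1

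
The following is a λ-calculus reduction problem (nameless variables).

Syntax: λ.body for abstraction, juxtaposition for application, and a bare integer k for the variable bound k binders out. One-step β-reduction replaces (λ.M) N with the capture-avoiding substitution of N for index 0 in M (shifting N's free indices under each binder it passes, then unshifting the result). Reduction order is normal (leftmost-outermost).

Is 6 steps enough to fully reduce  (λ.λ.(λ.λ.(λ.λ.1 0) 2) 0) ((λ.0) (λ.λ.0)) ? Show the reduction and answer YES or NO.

  start: (λ.λ.(λ.λ.(λ.λ.1 0) 2) 0) ((λ.0) (λ.λ.0))
  →1  λ.(λ.λ.(λ.λ.1 0) 2) 0
  →2  λ.λ.(λ.λ.1 0) 1
  →3  λ.λ.λ.2 0

Answer: YES — reaches normal form λ.λ.λ.2 0 in 3 ≤ 6 steps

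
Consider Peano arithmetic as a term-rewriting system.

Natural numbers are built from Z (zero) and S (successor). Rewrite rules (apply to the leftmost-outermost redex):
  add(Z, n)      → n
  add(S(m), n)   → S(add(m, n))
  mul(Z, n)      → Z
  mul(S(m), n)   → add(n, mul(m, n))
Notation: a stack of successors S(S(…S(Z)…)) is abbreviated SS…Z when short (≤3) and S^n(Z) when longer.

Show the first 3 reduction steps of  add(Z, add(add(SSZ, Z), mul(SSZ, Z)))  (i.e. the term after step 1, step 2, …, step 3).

  start: add(Z, add(add(SSZ, Z), mul(SSZ, Z)))
  [1] add(add(SSZ, Z), mul(SSZ, Z))
  [2] add(S(add(SZ, Z)), mul(SSZ, Z))
  [3] S(add(add(SZ, Z), mul(SSZ, Z)))

Answer: after 3 steps: S(add(add(SZ, Z), mul(SSZ, Z)))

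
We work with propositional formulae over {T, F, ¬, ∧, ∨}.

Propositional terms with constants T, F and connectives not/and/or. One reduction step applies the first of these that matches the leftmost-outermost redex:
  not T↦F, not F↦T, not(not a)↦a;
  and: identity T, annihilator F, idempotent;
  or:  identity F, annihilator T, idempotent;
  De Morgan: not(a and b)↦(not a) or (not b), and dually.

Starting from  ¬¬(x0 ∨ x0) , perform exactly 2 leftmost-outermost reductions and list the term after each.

  start: ¬¬(x0 ∨ x0)
  [1] x0 ∨ x0
  [2] x0

Answer: after 2 steps: x0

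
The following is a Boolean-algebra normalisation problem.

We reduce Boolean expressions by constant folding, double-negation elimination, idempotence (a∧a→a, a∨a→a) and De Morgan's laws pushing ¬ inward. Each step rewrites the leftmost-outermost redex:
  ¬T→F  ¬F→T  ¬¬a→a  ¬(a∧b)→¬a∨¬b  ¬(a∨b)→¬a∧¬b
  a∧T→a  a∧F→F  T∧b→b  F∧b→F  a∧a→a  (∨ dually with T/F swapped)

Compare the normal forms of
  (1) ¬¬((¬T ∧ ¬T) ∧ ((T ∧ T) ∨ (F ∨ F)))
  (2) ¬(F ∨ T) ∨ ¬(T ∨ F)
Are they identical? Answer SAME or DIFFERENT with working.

Answer: SAME — A ⇓ F, B ⇓ F

Reduction:
Term A:
  start: ¬¬((¬T ∧ ¬T) ∧ ((T ∧ T) ∨ (F ∨ F)))
  [1] (¬T ∧ ¬T) ∧ ((T ∧ T) ∨ (F ∨ F))
  [2] ¬T ∧ ((T ∧ T) ∨ (F ∨ F))
  [3] F ∧ ((T ∧ T) ∨ (F ∨ F))
  [4] F

Term B:
  start: ¬(F ∨ T) ∨ ¬(T ∨ F)
  [1] (¬F ∧ ¬T) ∨ ¬(T ∨ F)
  [2] (T ∧ ¬T) ∨ ¬(T ∨ F)
  [3] ¬T ∨ ¬(T ∨ F)
  [4] F ∨ ¬(T ∨ F)
  [5] ¬(T ∨ F)
  [6] ¬T ∧ ¬F
  [7] F ∧ ¬F
  [8] F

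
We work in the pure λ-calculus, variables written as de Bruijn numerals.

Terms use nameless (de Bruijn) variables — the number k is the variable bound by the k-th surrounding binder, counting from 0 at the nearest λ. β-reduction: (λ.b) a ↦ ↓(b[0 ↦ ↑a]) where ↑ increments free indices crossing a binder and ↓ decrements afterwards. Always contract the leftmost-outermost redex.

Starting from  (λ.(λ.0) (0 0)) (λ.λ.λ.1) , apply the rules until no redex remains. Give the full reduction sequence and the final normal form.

Answer: normal form = λ.λ.1  (in 3 steps)

Working:
  start: (λ.(λ.0) (0 0)) (λ.λ.λ.1)
  →1  (λ.0) ((λ.λ.λ.1) (λ.λ.λ.1))
  →2  (λ.λ.λ.1) (λ.λ.λ.1)
  →3  λ.λ.1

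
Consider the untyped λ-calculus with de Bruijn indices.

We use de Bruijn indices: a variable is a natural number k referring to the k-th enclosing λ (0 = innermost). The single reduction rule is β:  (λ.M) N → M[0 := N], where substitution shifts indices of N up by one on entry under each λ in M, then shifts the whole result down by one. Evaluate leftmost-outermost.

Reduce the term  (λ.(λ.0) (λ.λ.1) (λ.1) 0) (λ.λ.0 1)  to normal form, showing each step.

  start: (λ.(λ.0) (λ.λ.1) (λ.1) 0) (λ.λ.0 1)
  [1] (λ.0) (λ.λ.1) (λ.λ.λ.0 1) (λ.λ.0 1)
  [2] (λ.λ.1) (λ.λ.λ.0 1) (λ.λ.0 1)
  [3] (λ.λ.λ.λ.0 1) (λ.λ.0 1)
  [4] λ.λ.λ.0 1

Answer: normal form = λ.λ.λ.0 1  (in 4 steps)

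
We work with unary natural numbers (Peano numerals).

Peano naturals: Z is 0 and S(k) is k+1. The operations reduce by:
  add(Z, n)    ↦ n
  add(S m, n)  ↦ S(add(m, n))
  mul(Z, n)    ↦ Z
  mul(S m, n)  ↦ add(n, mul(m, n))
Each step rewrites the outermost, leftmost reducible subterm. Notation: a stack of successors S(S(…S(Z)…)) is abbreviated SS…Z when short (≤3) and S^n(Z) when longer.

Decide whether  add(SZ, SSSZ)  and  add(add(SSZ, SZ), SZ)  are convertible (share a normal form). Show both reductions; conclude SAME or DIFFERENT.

Answer: SAME — A ⇓ S^4(Z), B ⇓ S^4(Z)

Reduction:
Term A:
  start: add(SZ, SSSZ)
  step 1: S(add(Z, SSSZ))
  step 2: S^4(Z)

Term B:
  start: add(add(SSZ, SZ), SZ)
  step 1: add(S(add(SZ, SZ)), SZ)
  step 2: S(add(add(SZ, SZ), SZ))
  step 3: S(add(S(add(Z, SZ)), SZ))
  step 4: S(S(add(add(Z, SZ), SZ)))
  step 5: S(S(add(SZ, SZ)))
  step 6: S(S(S(add(Z, SZ))))
  step 7: S^4(Z)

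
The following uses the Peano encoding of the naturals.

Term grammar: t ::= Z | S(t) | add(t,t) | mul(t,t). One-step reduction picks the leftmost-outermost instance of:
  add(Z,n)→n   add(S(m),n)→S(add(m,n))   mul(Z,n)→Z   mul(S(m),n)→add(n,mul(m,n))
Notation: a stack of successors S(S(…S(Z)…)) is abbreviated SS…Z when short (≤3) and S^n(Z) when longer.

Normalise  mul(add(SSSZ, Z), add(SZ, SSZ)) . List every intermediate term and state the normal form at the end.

Answer: normal form = S^9(Z)  (in 26 steps)

Working:
  start: mul(add(SSSZ, Z), add(SZ, SSZ))
  →1  mul(S(add(SSZ, Z)), add(SZ, SSZ))
  →2  add(add(SZ, SSZ), mul(add(SSZ, Z), add(SZ, SSZ)))
  →3  add(S(add(Z, SSZ)), mul(add(SSZ, Z), add(SZ, SSZ)))
  →4  S(add(add(Z, SSZ), mul(add(SSZ, Z), add(SZ, SSZ))))
  →5  S(add(SSZ, mul(add(SSZ, Z), add(SZ, SSZ))))
  →6  S(S(add(SZ, mul(add(SSZ, Z), add(SZ, SSZ)))))
  →7  S(S(S(add(Z, mul(add(SSZ, Z), add(SZ, SSZ))))))
  →8  S(S(S(mul(add(SSZ, Z), add(SZ, SSZ)))))
  →9  S(S(S(mul(S(add(SZ, Z)), add(SZ, SSZ)))))
  →10  S(S(S(add(add(SZ, SSZ), mul(add(SZ, Z), add(SZ, SSZ))))))
  →11  S(S(S(add(S(add(Z, SSZ)), mul(add(SZ, Z), add(SZ, SSZ))))))
  →12  S(S(S(S(add(add(Z, SSZ), mul(add(SZ, Z), add(SZ, SSZ)))))))
  →13  S(S(S(S(add(SSZ, mul(add(SZ, Z), add(SZ, SSZ)))))))
  →14  S(S(S(S(S(add(SZ, mul(add(SZ, Z), add(SZ, SSZ))))))))
  →15  S(S(S(S(S(S(add(Z, mul(add(SZ, Z), add(SZ, SSZ)))))))))
  →16  S(S(S(S(S(S(mul(add(SZ, Z), add(SZ, SSZ))))))))
  →17  S(S(S(S(S(S(mul(S(add(Z, Z)), add(SZ, SSZ))))))))
  →18  S(S(S(S(S(S(add(add(SZ, SSZ), mul(add(Z, Z), add(SZ, SSZ)))))))))
  →19  S(S(S(S(S(S(add(S(add(Z, SSZ)), mul(add(Z, Z), add(SZ, SSZ)))))))))
  →20  S(S(S(S(S(S(S(add(add(Z, SSZ), mul(add(Z, Z), add(SZ, SSZ))))))))))
  →21  S(S(S(S(S(S(S(add(SSZ, mul(add(Z, Z), add(SZ, SSZ))))))))))
  →22  S(S(S(S(S(S(S(S(add(SZ, mul(add(Z, Z), add(SZ, SSZ)))))))))))
  →23  S(S(S(S(S(S(S(S(S(add(Z, mul(add(Z, Z), add(SZ, SSZ))))))))))))
  →24  S(S(S(S(S(S(S(S(S(mul(add(Z, Z), add(SZ, SSZ)))))))))))
  →25  S(S(S(S(S(S(S(S(S(mul(Z, add(SZ, SSZ)))))))))))
  →26  S^9(Z)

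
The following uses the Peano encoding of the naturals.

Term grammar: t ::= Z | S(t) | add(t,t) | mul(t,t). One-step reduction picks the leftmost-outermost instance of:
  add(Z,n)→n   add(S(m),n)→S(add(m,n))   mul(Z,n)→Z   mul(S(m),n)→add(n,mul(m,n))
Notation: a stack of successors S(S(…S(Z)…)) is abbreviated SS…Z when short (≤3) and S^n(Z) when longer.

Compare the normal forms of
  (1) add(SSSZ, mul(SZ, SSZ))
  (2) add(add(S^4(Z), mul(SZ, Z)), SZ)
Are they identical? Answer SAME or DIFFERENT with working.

Answer: SAME — A ⇓ S^5(Z), B ⇓ S^5(Z)

Derivation:
Term A:
  start: add(SSSZ, mul(SZ, SSZ))
  [1] S(add(SSZ, mul(SZ, SSZ)))
  [2] S(S(add(SZ, mul(SZ, SSZ))))
  [3] S(S(S(add(Z, mul(SZ, SSZ)))))
  [4] S(S(S(mul(SZ, SSZ))))
  [5] S(S(S(add(SSZ, mul(Z, SSZ)))))
  [6] S(S(S(S(add(SZ, mul(Z, SSZ))))))
  [7] S(S(S(S(S(add(Z, mul(Z, SSZ)))))))
  [8] S(S(S(S(S(mul(Z, SSZ))))))
  [9] S^5(Z)

Term B:
  start: add(add(S^4(Z), mul(SZ, Z)), SZ)
  [1] add(S(add(SSSZ, mul(SZ, Z))), SZ)
  [2] S(add(add(SSSZ, mul(SZ, Z)), SZ))
  [3] S(add(S(add(SSZ, mul(SZ, Z))), SZ))
  [4] S(S(add(add(SSZ, mul(SZ, Z)), SZ)))
  [5] S(S(add(S(add(SZ, mul(SZ, Z))), SZ)))
  [6] S(S(S(add(add(SZ, mul(SZ, Z)), SZ))))
  [7] S(S(S(add(S(add(Z, mul(SZ, Z))), SZ))))
  [8] S(S(S(S(add(add(Z, mul(SZ, Z)), SZ)))))
  [9] S(S(S(S(add(mul(SZ, Z), SZ)))))
  [10] S(S(S(S(add(add(Z, mul(Z, Z)), SZ)))))
  [11] S(S(S(S(add(mul(Z, Z), SZ)))))
  [12] S(S(S(S(add(Z, SZ)))))
  [13] S^5(Z)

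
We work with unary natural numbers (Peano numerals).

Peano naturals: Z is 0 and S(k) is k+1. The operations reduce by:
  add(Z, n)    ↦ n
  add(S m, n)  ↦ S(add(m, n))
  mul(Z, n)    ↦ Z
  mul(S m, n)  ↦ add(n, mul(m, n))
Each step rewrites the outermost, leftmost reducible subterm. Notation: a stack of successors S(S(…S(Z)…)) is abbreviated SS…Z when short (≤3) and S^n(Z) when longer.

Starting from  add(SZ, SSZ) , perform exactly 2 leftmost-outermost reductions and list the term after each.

  start: add(SZ, SSZ)
  step 1: S(add(Z, SSZ))
  step 2: SSSZ

Answer: after 2 steps: SSSZ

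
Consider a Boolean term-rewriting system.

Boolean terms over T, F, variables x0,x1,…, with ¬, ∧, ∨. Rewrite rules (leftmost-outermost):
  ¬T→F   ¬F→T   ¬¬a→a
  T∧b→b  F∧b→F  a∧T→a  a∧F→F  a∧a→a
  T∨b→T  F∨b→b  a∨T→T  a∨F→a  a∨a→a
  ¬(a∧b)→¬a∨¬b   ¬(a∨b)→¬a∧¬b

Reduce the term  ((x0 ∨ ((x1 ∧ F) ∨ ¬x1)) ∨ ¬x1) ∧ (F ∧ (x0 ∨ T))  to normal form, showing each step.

  start: ((x0 ∨ ((x1 ∧ F) ∨ ¬x1)) ∨ ¬x1) ∧ (F ∧ (x0 ∨ T))
  [1] ((x0 ∨ (F ∨ ¬x1)) ∨ ¬x1) ∧ (F ∧ (x0 ∨ T))
  [2] ((x0 ∨ ¬x1) ∨ ¬x1) ∧ (F ∧ (x0 ∨ T))
  [3] ((x0 ∨ ¬x1) ∨ ¬x1) ∧ F
  [4] F

Answer: normal form = F  (in 4 steps)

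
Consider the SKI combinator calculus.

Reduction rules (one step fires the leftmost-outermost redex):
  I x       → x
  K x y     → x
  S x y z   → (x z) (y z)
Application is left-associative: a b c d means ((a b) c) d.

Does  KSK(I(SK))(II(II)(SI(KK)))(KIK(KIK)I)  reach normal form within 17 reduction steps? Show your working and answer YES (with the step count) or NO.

  start: KSK(I(SK))(II(II)(SI(KK)))(KIK(KIK)I)
  →1  S(I(SK))(II(II)(SI(KK)))(KIK(KIK)I)
  →2  I(SK)(KIK(KIK)I)(II(II)(SI(KK))(KIK(KIK)I))
  →3  SK(KIK(KIK)I)(II(II)(SI(KK))(KIK(KIK)I))
  →4  K(II(II)(SI(KK))(KIK(KIK)I))(KIK(KIK)I(II(II)(SI(KK))(KIK(KIK)I)))
  →5  II(II)(SI(KK))(KIK(KIK)I)
  →6  I(II)(SI(KK))(KIK(KIK)I)
  →7  II(SI(KK))(KIK(KIK)I)
  →8  I(SI(KK))(KIK(KIK)I)
  →9  SI(KK)(KIK(KIK)I)
  →10  I(KIK(KIK)I)(KK(KIK(KIK)I))
  →11  KIK(KIK)I(KK(KIK(KIK)I))
  →12  I(KIK)I(KK(KIK(KIK)I))
  →13  KIKI(KK(KIK(KIK)I))
  →14  II(KK(KIK(KIK)I))
  →15  I(KK(KIK(KIK)I))
  →16  KK(KIK(KIK)I)
  →17  K

Answer: YES — reaches normal form K in 17 ≤ 17 steps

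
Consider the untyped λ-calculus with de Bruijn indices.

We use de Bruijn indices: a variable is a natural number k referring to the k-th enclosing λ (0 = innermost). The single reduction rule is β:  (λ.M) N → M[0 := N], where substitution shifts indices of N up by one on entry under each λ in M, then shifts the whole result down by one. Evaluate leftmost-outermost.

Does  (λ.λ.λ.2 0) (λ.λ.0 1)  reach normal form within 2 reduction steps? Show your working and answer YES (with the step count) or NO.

  start: (λ.λ.λ.2 0) (λ.λ.0 1)
  [1] λ.λ.(λ.λ.0 1) 0
  [2] λ.λ.λ.0 1

Answer: YES — reaches normal form λ.λ.λ.0 1 in 2 ≤ 2 steps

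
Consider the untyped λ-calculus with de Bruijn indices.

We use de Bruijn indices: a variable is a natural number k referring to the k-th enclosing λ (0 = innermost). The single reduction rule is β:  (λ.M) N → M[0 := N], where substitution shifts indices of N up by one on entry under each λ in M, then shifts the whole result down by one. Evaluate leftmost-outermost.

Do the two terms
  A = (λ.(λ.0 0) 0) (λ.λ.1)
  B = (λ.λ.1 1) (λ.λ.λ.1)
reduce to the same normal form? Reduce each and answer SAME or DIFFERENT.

Answer: SAME — A ⇓ λ.λ.λ.1, B ⇓ λ.λ.λ.1

Derivation:
Term A:
  start: (λ.(λ.0 0) 0) (λ.λ.1)
  [1] (λ.0 0) (λ.λ.1)
  [2] (λ.λ.1) (λ.λ.1)
  [3] λ.λ.λ.1

Term B:
  start: (λ.λ.1 1) (λ.λ.λ.1)
  [1] λ.(λ.λ.λ.1) (λ.λ.λ.1)
  [2] λ.λ.λ.1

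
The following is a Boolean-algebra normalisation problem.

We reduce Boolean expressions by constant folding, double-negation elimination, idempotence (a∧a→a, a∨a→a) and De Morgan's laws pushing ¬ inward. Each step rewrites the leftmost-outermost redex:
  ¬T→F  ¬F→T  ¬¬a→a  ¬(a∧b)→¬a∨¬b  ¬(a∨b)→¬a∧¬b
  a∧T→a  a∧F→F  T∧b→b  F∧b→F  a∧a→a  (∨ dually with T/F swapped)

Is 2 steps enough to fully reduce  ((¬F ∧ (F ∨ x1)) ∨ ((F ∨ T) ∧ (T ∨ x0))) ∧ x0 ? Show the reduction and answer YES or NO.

Answer: NO — after 2 steps the term is ((F ∨ x1) ∨ ((F ∨ T) ∧ (T ∨ x0))) ∧ x0, not yet normal

Reduction:
  start: ((¬F ∧ (F ∨ x1)) ∨ ((F ∨ T) ∧ (T ∨ x0))) ∧ x0
  [1] ((T ∧ (F ∨ x1)) ∨ ((F ∨ T) ∧ (T ∨ x0))) ∧ x0
  [2] ((F ∨ x1) ∨ ((F ∨ T) ∧ (T ∨ x0))) ∧ x0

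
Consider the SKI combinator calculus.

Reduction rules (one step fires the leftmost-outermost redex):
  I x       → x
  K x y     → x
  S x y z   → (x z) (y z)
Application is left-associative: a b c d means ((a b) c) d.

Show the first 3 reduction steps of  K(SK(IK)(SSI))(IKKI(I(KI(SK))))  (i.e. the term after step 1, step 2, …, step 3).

  start: K(SK(IK)(SSI))(IKKI(I(KI(SK))))
  step 1: SK(IK)(SSI)
  step 2: K(SSI)(IK(SSI))
  step 3: SSI

Answer: after 3 steps: SSI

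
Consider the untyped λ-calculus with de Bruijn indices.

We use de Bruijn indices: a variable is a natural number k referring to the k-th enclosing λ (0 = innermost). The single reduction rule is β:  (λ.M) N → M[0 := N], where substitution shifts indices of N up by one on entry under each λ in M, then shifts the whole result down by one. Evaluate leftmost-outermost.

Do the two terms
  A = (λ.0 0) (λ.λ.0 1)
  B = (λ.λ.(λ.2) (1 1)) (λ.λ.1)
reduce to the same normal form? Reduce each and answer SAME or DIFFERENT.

Answer: DIFFERENT — A ⇓ λ.0 (λ.λ.0 1), B ⇓ λ.λ.λ.1

Working:
Term A:
  start: (λ.0 0) (λ.λ.0 1)
  →1  (λ.λ.0 1) (λ.λ.0 1)
  →2  λ.0 (λ.λ.0 1)

Term B:
  start: (λ.λ.(λ.2) (1 1)) (λ.λ.1)
  →1  λ.(λ.λ.λ.1) ((λ.λ.1) (λ.λ.1))
  →2  λ.λ.λ.1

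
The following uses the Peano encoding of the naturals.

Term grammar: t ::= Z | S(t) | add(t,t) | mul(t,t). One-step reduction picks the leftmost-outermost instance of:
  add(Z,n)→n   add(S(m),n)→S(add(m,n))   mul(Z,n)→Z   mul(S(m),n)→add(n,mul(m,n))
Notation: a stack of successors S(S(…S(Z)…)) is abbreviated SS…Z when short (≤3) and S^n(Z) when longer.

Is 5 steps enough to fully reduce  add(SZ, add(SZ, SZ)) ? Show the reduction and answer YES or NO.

  start: add(SZ, add(SZ, SZ))
  [1] S(add(Z, add(SZ, SZ)))
  [2] S(add(SZ, SZ))
  [3] S(S(add(Z, SZ)))
  [4] SSSZ

Answer: YES — reaches normal form SSSZ in 4 ≤ 5 steps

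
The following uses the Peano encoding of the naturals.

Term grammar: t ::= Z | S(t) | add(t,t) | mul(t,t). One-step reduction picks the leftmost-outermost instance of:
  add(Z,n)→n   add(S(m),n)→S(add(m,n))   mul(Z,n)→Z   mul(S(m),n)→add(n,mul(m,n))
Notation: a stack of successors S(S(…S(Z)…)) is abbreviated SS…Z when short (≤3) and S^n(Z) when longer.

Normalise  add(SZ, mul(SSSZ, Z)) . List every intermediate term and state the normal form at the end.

Answer: normal form = SZ  (in 9 steps)

Derivation:
  start: add(SZ, mul(SSSZ, Z))
  →1  S(add(Z, mul(SSSZ, Z)))
  →2  S(mul(SSSZ, Z))
  →3  S(add(Z, mul(SSZ, Z)))
  →4  S(mul(SSZ, Z))
  →5  S(add(Z, mul(SZ, Z)))
  →6  S(mul(SZ, Z))
  →7  S(add(Z, mul(Z, Z)))
  →8  S(mul(Z, Z))
  →9  SZ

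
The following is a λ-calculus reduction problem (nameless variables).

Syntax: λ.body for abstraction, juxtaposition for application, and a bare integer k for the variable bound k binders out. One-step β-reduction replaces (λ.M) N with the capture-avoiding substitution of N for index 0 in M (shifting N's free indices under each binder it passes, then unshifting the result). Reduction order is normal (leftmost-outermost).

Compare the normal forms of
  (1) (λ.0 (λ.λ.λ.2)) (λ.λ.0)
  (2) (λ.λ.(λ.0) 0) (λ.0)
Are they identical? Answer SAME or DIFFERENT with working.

Term A:
  start: (λ.0 (λ.λ.λ.2)) (λ.λ.0)
  →1  (λ.λ.0) (λ.λ.λ.2)
  →2  λ.0

Term B:
  start: (λ.λ.(λ.0) 0) (λ.0)
  →1  λ.(λ.0) 0
  →2  λ.0

Answer: SAME — A ⇓ λ.0, B ⇓ λ.0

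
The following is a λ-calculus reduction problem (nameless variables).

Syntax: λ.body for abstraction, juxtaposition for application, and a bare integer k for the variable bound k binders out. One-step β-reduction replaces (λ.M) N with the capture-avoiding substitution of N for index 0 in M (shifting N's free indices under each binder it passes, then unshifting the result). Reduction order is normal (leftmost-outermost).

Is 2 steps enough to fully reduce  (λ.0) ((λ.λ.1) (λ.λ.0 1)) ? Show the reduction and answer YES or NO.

Answer: YES — reaches normal form λ.λ.λ.0 1 in 2 ≤ 2 steps

Working:
  start: (λ.0) ((λ.λ.1) (λ.λ.0 1))
  [1] (λ.λ.1) (λ.λ.0 1)
  [2] λ.λ.λ.0 1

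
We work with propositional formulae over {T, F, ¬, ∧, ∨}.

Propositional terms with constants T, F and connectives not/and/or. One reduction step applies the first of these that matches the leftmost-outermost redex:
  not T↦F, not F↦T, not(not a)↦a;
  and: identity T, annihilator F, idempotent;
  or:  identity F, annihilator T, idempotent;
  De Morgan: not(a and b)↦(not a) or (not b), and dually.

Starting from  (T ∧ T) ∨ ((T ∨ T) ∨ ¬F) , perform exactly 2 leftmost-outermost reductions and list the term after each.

  start: (T ∧ T) ∨ ((T ∨ T) ∨ ¬F)
  [1] T ∨ ((T ∨ T) ∨ ¬F)
  [2] T

Answer: after 2 steps: T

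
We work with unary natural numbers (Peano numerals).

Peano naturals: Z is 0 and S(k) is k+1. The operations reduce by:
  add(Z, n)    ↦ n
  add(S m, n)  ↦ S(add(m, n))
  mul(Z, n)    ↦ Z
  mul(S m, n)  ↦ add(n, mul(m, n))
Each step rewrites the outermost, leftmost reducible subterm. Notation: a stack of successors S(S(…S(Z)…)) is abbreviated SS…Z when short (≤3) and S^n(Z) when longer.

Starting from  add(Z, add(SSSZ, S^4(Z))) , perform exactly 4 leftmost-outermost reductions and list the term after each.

Answer: after 4 steps: S(S(S(add(Z, S^4(Z)))))

Working:
  start: add(Z, add(SSSZ, S^4(Z)))
  →1  add(SSSZ, S^4(Z))
  →2  S(add(SSZ, S^4(Z)))
  →3  S(S(add(SZ, S^4(Z))))
  →4  S(S(S(add(Z, S^4(Z)))))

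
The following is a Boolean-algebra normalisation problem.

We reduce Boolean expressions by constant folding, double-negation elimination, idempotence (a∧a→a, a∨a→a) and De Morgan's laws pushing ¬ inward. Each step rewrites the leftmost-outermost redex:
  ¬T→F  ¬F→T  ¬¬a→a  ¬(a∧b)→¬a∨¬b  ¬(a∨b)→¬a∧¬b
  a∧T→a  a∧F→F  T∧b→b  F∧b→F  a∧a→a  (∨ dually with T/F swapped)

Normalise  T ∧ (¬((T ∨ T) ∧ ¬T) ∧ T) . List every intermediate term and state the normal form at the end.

  start: T ∧ (¬((T ∨ T) ∧ ¬T) ∧ T)
  step 1: ¬((T ∨ T) ∧ ¬T) ∧ T
  step 2: ¬((T ∨ T) ∧ ¬T)
  step 3: ¬(T ∨ T) ∨ ¬¬T
  step 4: (¬T ∧ ¬T) ∨ ¬¬T
  step 5: ¬T ∨ ¬¬T
  step 6: F ∨ ¬¬T
  step 7: ¬¬T
  step 8: T

Answer: normal form = T  (in 8 steps)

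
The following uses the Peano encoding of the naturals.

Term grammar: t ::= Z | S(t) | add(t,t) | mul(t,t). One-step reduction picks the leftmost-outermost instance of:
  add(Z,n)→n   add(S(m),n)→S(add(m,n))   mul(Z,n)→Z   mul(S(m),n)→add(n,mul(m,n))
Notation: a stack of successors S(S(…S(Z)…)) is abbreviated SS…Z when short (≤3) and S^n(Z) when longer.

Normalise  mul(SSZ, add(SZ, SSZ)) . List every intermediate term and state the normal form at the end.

  start: mul(SSZ, add(SZ, SSZ))
  [1] add(add(SZ, SSZ), mul(SZ, add(SZ, SSZ)))
  [2] add(S(add(Z, SSZ)), mul(SZ, add(SZ, SSZ)))
  [3] S(add(add(Z, SSZ), mul(SZ, add(SZ, SSZ))))
  [4] S(add(SSZ, mul(SZ, add(SZ, SSZ))))
  [5] S(S(add(SZ, mul(SZ, add(SZ, SSZ)))))
  [6] S(S(S(add(Z, mul(SZ, add(SZ, SSZ))))))
  [7] S(S(S(mul(SZ, add(SZ, SSZ)))))
  [8] S(S(S(add(add(SZ, SSZ), mul(Z, add(SZ, SSZ))))))
  [9] S(S(S(add(S(add(Z, SSZ)), mul(Z, add(SZ, SSZ))))))
  [10] S(S(S(S(add(add(Z, SSZ), mul(Z, add(SZ, SSZ)))))))
  [11] S(S(S(S(add(SSZ, mul(Z, add(SZ, SSZ)))))))
  [12] S(S(S(S(S(add(SZ, mul(Z, add(SZ, SSZ))))))))
  [13] S(S(S(S(S(S(add(Z, mul(Z, add(SZ, SSZ)))))))))
  [14] S(S(S(S(S(S(mul(Z, add(SZ, SSZ))))))))
  [15] S^6(Z)

Answer: normal form = S^6(Z)  (in 15 steps)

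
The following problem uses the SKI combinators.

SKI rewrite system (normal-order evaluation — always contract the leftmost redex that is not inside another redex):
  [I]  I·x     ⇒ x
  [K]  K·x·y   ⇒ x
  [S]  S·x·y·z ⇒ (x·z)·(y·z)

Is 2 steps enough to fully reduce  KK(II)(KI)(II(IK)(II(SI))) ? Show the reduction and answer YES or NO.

Answer: YES — reaches normal form KI in 2 ≤ 2 steps

Reduction:
  start: KK(II)(KI)(II(IK)(II(SI)))
  step 1: K(KI)(II(IK)(II(SI)))
  step 2: KI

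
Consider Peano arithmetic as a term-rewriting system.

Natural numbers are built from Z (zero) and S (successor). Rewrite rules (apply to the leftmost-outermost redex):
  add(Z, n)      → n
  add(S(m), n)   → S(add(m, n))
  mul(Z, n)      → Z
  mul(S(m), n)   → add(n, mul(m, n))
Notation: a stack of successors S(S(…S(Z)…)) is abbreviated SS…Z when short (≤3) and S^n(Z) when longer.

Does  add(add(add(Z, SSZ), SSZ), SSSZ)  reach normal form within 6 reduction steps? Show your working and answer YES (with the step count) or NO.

  start: add(add(add(Z, SSZ), SSZ), SSSZ)
  →1  add(add(SSZ, SSZ), SSSZ)
  →2  add(S(add(SZ, SSZ)), SSSZ)
  →3  S(add(add(SZ, SSZ), SSSZ))
  →4  S(add(S(add(Z, SSZ)), SSSZ))
  →5  S(S(add(add(Z, SSZ), SSSZ)))
  →6  S(S(add(SSZ, SSSZ)))

Answer: NO — after 6 steps the term is S(S(add(SSZ, SSSZ))), not yet normal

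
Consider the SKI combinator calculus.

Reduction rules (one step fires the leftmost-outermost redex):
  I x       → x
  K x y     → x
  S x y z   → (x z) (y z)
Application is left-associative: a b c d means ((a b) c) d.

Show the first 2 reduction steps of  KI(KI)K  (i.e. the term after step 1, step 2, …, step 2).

  start: KI(KI)K
  step 1: IK
  step 2: K

Answer: after 2 steps: K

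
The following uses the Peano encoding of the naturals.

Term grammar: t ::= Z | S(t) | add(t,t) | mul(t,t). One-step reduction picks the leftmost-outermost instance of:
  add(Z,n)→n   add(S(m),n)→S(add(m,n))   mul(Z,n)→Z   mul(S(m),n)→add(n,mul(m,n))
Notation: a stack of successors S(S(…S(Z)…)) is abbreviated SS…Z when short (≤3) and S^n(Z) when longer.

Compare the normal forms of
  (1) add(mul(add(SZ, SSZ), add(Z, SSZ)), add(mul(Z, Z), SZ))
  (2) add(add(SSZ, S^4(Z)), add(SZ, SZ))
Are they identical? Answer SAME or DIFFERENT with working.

Answer: DIFFERENT — A ⇓ S^7(Z), B ⇓ S^8(Z)

Working:
Term A:
  start: add(mul(add(SZ, SSZ), add(Z, SSZ)), add(mul(Z, Z), SZ))
  →1  add(mul(S(add(Z, SSZ)), add(Z, SSZ)), add(mul(Z, Z), SZ))
  →2  add(add(add(Z, SSZ), mul(add(Z, SSZ), add(Z, SSZ))), add(mul(Z, Z), SZ))
  →3  add(add(SSZ, mul(add(Z, SSZ), add(Z, SSZ))), add(mul(Z, Z), SZ))
  →4  add(S(add(SZ, mul(add(Z, SSZ), add(Z, SSZ)))), add(mul(Z, Z), SZ))
  →5  S(add(add(SZ, mul(add(Z, SSZ), add(Z, SSZ))), add(mul(Z, Z), SZ)))
  →6  S(add(S(add(Z, mul(add(Z, SSZ), add(Z, SSZ)))), add(mul(Z, Z), SZ)))
  →7  S(S(add(add(Z, mul(add(Z, SSZ), add(Z, SSZ))), add(mul(Z, Z), SZ))))
  →8  S(S(add(mul(add(Z, SSZ), add(Z, SSZ)), add(mul(Z, Z), SZ))))
  →9  S(S(add(mul(SSZ, add(Z, SSZ)), add(mul(Z, Z), SZ))))
  →10  S(S(add(add(add(Z, SSZ), mul(SZ, add(Z, SSZ))), add(mul(Z, Z), SZ))))
  →11  S(S(add(add(SSZ, mul(SZ, add(Z, SSZ))), add(mul(Z, Z), SZ))))
  →12  S(S(add(S(add(SZ, mul(SZ, add(Z, SSZ)))), add(mul(Z, Z), SZ))))
  →13  S(S(S(add(add(SZ, mul(SZ, add(Z, SSZ))), add(mul(Z, Z), SZ)))))
  →14  S(S(S(add(S(add(Z, mul(SZ, add(Z, SSZ)))), add(mul(Z, Z), SZ)))))
  →15  S(S(S(S(add(add(Z, mul(SZ, add(Z, SSZ))), add(mul(Z, Z), SZ))))))
  →16  S(S(S(S(add(mul(SZ, add(Z, SSZ)), add(mul(Z, Z), SZ))))))
  →17  S(S(S(S(add(add(add(Z, SSZ), mul(Z, add(Z, SSZ))), add(mul(Z, Z), SZ))))))
  →18  S(S(S(S(add(add(SSZ, mul(Z, add(Z, SSZ))), add(mul(Z, Z), SZ))))))
  →19  S(S(S(S(add(S(add(SZ, mul(Z, add(Z, SSZ)))), add(mul(Z, Z), SZ))))))
  →20  S(S(S(S(S(add(add(SZ, mul(Z, add(Z, SSZ))), add(mul(Z, Z), SZ)))))))
  →21  S(S(S(S(S(add(S(add(Z, mul(Z, add(Z, SSZ)))), add(mul(Z, Z), SZ)))))))
  →22  S(S(S(S(S(S(add(add(Z, mul(Z, add(Z, SSZ))), add(mul(Z, Z), SZ))))))))
  →23  S(S(S(S(S(S(add(mul(Z, add(Z, SSZ)), add(mul(Z, Z), SZ))))))))
  →24  S(S(S(S(S(S(add(Z, add(mul(Z, Z), SZ))))))))
  →25  S(S(S(S(S(S(add(mul(Z, Z), SZ)))))))
  →26  S(S(S(S(S(S(add(Z, SZ)))))))
  →27  S^7(Z)

Term B:
  start: add(add(SSZ, S^4(Z)), add(SZ, SZ))
  →1  add(S(add(SZ, S^4(Z))), add(SZ, SZ))
  →2  S(add(add(SZ, S^4(Z)), add(SZ, SZ)))
  →3  S(add(S(add(Z, S^4(Z))), add(SZ, SZ)))
  →4  S(S(add(add(Z, S^4(Z)), add(SZ, SZ))))
  →5  S(S(add(S^4(Z), add(SZ, SZ))))
  →6  S(S(S(add(SSSZ, add(SZ, SZ)))))
  →7  S(S(S(S(add(SSZ, add(SZ, SZ))))))
  →8  S(S(S(S(S(add(SZ, add(SZ, SZ)))))))
  →9  S(S(S(S(S(S(add(Z, add(SZ, SZ))))))))
  →10  S(S(S(S(S(S(add(SZ, SZ)))))))
  →11  S(S(S(S(S(S(S(add(Z, SZ))))))))
  →12  S^8(Z)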